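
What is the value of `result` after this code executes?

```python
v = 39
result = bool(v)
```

v = 39; result = True

True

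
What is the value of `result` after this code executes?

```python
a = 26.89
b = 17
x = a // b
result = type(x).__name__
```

a is float; b is int; x is float; result = 'float'

'float'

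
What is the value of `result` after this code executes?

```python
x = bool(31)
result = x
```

x = True; result = True

True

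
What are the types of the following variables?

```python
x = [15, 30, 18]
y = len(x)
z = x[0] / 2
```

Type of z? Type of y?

int / int = float; len() returns int

float, int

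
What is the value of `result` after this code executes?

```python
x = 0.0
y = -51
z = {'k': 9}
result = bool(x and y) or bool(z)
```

x = 0.0; y = -51; z = {'k': 9}; result = True

True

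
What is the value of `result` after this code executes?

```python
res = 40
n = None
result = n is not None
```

res = 40; n = None; result = False

False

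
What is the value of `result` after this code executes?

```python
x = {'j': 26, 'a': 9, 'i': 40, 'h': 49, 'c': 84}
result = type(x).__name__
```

x is dict; result = 'dict'

'dict'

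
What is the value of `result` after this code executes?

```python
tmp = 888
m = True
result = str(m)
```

tmp = 888; m = True; result = 'True'

'True'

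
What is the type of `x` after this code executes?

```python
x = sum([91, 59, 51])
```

sum() of ints returns int

int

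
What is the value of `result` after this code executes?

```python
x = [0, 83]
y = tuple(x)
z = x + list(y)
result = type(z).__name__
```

x is list; y is tuple; z is list; result = 'list'

'list'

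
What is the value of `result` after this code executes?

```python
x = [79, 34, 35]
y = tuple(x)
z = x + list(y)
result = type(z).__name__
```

x is list; y is tuple; z is list; result = 'list'

'list'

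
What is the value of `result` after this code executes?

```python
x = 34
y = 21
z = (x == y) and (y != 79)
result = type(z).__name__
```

x is int; y is int; z is bool; result = 'bool'

'bool'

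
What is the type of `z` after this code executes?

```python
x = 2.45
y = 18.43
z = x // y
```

float // float = float

float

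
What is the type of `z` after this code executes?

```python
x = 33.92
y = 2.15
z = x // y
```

float // float = float

float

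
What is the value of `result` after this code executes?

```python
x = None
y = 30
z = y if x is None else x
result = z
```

x = None; y = 30; z = 30; result = 30

30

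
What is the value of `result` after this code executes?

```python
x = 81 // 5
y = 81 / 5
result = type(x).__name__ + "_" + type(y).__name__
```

x is int; y is float; result = 'int_float'

'int_float'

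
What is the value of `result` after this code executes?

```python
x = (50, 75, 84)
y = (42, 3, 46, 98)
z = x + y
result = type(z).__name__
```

x is tuple; y is tuple; z is tuple; result = 'tuple'

'tuple'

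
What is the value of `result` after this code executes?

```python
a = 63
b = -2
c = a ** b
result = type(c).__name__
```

a is int; b is int; c is float; result = 'float'

'float'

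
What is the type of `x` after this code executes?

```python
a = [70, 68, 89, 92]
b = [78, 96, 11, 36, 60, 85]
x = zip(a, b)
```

zip() returns a zip object

zip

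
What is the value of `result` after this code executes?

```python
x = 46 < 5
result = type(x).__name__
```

x is bool; result = 'bool'

'bool'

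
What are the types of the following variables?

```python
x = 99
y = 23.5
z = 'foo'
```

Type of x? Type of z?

x is assigned a bare integer (no decimal point), so it is an int; z is assigned a quoted string literal, so it is a str

int, str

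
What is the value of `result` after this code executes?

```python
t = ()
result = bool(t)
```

t = (); result = False

False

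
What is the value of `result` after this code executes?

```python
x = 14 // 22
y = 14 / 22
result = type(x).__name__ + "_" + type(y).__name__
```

x is int; y is float; result = 'int_float'

'int_float'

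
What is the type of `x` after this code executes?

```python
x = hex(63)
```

hex() returns str representation

str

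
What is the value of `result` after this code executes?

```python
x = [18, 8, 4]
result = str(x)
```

x = [18, 8, 4]; result = '[18, 8, 4]'

'[18, 8, 4]'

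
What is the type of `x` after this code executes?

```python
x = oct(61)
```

oct() returns str representation

str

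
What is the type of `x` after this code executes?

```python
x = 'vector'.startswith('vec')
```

str.startswith() returns bool

bool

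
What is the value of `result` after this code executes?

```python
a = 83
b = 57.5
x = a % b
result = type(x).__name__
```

a is int; b is float; x is float; result = 'float'

'float'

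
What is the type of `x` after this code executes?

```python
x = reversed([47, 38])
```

reversed() on a list returns list_reverseiterator

list_reverseiterator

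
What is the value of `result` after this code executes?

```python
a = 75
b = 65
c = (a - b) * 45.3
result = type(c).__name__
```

a is int; b is int; c is float; result = 'float'

'float'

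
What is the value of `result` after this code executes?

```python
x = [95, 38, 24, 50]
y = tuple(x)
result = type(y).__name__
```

x is list; y is tuple; result = 'tuple'

'tuple'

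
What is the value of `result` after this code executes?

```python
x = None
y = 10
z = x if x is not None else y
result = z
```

x = None; y = 10; z = 10; result = 10

10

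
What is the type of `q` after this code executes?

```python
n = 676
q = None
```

None has type NoneType

NoneType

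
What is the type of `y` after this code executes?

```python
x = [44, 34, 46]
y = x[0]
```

Indexing list[int] returns int

int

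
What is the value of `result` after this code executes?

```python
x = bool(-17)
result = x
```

x = True; result = True

True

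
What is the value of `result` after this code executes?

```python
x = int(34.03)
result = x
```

x = 34; result = 34

34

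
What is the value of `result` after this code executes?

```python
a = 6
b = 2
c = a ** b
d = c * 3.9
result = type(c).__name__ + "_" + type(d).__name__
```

a is int; b is int; c is int; d is float; result = 'int_float'

'int_float'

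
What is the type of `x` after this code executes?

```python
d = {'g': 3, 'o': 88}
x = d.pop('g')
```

dict.pop() returns the value

int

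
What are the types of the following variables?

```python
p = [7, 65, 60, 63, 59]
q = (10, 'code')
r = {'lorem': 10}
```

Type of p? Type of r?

p is assigned a list literal (square brackets); r is assigned a dict literal ({key: value})

list, dict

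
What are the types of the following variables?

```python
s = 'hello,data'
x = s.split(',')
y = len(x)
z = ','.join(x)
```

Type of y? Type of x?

len() returns int; str.split() returns list

int, list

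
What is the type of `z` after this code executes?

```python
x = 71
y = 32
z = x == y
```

Equality comparison returns bool

bool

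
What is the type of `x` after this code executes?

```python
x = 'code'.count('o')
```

str.count() returns int

int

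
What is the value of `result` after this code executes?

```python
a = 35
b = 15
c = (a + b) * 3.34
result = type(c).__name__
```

a is int; b is int; c is float; result = 'float'

'float'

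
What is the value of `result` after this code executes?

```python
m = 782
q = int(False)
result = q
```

m = 782; q = 0; result = 0

0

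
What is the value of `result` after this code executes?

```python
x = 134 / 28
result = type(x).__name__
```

x is float; result = 'float'

'float'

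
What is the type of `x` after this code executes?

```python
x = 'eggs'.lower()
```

str.lower() returns str

str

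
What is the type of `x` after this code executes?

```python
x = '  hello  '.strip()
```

str.strip() returns str

str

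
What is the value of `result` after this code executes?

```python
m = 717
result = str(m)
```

m = 717; result = '717'

'717'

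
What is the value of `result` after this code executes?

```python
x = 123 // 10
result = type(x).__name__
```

x is int; result = 'int'

'int'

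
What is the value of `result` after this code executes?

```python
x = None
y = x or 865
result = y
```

x = None; y = 865; result = 865

865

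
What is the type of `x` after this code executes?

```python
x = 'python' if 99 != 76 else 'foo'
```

Both branches of conditional are str

str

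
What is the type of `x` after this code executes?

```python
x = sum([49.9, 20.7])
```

sum() of floats returns float

float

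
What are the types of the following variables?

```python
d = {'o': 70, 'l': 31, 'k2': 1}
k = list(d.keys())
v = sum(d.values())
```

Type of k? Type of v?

list() converts to list; sum of ints is int

list, int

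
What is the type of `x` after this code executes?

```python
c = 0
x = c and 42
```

'and' returns first falsy value (0 is int)

int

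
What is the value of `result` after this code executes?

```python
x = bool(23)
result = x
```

x = True; result = True

True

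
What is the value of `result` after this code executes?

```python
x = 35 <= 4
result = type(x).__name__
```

x is bool; result = 'bool'

'bool'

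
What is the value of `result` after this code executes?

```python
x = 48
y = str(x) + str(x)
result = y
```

x = 48; y = '4848'; result = '4848'

'4848'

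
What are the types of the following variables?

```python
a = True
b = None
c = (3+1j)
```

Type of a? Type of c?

a is assigned the constant True, which has type bool; c is assigned (3+1j), an int plus an imaginary literal (j suffix), which evaluates to complex

bool, complex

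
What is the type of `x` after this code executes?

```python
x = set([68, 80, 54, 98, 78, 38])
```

set() constructor returns set

set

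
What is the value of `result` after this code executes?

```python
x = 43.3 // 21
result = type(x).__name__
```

x is float; result = 'float'

'float'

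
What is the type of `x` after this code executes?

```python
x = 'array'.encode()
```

str.encode() returns bytes

bytes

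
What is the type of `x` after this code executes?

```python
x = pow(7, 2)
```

pow(int, int) returns int

int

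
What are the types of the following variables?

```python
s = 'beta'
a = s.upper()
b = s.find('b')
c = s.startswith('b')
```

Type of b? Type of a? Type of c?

find() returns int; upper() returns str; startswith() returns bool

int, str, bool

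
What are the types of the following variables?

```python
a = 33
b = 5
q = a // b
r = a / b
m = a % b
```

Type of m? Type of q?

% of ints returns int; // returns int

int, int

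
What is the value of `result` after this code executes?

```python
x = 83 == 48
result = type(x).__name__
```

x is bool; result = 'bool'

'bool'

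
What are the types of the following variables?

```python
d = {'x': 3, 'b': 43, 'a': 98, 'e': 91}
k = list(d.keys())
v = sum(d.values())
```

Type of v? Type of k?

sum of ints is int; list() converts to list

int, list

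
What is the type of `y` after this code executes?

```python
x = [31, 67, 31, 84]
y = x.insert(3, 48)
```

list.insert() returns None

NoneType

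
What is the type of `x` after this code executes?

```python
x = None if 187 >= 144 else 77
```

187 >= 144 is True, so the if branch is taken

NoneType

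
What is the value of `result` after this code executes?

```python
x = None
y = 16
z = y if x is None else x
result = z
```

x = None; y = 16; z = 16; result = 16

16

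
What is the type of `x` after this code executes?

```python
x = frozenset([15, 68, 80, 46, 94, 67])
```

frozenset() returns frozenset

frozenset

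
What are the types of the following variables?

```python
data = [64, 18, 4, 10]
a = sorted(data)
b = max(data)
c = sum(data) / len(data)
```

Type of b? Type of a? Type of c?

max of ints returns int; sorted() returns list; int / int = float

int, list, float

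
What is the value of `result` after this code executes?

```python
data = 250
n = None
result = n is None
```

data = 250; n = None; result = True

True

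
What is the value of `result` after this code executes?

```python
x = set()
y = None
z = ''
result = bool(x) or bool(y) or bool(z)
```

x = set(); y = None; z = ''; result = False

False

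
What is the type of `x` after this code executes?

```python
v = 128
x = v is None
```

'is' comparison returns bool

bool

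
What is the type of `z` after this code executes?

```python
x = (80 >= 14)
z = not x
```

'not' returns bool

bool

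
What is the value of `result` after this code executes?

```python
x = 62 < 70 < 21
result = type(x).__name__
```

x is bool; result = 'bool'

'bool'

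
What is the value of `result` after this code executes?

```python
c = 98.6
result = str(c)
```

c = 98.6; result = '98.6'

'98.6'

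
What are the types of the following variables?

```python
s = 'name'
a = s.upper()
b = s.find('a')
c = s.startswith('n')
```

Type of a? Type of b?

upper() returns str; find() returns int

str, int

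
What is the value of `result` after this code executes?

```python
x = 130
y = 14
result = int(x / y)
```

x = 130; y = 14; result = 9

9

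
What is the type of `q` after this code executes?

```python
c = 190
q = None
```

None has type NoneType

NoneType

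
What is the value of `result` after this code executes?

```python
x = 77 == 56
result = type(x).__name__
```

x is bool; result = 'bool'

'bool'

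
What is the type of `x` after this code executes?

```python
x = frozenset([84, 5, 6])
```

frozenset() returns frozenset

frozenset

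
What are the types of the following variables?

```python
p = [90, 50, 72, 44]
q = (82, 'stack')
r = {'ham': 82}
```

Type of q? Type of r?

q is assigned a tuple (parenthesized, comma-separated values); r is assigned a dict literal ({key: value})

tuple, dict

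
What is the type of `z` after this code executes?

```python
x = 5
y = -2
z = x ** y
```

int ** negative = float

float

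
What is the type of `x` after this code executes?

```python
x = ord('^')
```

ord() returns int (code point)

int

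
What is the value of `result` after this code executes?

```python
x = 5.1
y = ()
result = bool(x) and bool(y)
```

x = 5.1; y = (); result = False

False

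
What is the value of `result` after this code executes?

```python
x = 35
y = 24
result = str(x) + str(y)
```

x = 35; y = 24; result = '3524'

'3524'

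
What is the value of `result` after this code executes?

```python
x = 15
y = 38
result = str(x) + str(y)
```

x = 15; y = 38; result = '1538'

'1538'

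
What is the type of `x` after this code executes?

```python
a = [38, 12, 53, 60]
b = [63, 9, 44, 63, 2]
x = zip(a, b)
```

zip() returns a zip object

zip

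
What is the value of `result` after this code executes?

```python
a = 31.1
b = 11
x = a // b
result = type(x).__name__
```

a is float; b is int; x is float; result = 'float'

'float'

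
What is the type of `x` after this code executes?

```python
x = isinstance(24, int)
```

isinstance() returns bool

bool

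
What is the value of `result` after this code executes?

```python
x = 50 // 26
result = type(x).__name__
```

x is int; result = 'int'

'int'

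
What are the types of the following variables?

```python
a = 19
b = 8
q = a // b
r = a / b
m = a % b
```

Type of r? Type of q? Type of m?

/ returns float; // returns int; % of ints returns int

float, int, int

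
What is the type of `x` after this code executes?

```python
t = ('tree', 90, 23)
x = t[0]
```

Index 0 of tuple is a str literal

str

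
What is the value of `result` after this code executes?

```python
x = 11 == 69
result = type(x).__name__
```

x is bool; result = 'bool'

'bool'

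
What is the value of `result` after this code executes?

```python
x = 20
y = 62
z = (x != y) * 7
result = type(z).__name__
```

x is int; y is int; z is int; result = 'int'

'int'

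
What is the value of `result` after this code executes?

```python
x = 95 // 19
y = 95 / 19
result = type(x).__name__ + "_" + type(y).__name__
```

x is int; y is float; result = 'int_float'

'int_float'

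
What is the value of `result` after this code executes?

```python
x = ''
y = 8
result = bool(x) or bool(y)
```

x = ''; y = 8; result = True

True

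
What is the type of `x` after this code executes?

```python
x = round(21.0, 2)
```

round() with decimal places returns float

float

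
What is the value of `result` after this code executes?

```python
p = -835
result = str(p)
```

p = -835; result = '-835'

'-835'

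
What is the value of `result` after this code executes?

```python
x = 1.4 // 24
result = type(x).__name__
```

x is float; result = 'float'

'float'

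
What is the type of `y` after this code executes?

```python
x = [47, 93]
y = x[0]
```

Indexing list[int] returns int

int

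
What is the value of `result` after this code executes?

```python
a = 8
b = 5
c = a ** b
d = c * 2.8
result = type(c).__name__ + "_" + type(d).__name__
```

a is int; b is int; c is int; d is float; result = 'int_float'

'int_float'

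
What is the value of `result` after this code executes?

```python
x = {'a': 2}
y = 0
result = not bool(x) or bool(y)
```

x = {'a': 2}; y = 0; result = False

False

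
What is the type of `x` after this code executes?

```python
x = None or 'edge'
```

'or' with None returns the other truthy value (str)

str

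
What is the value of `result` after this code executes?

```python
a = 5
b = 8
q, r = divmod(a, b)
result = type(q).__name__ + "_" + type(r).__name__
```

a is int; b is int; q is int; r is int; result = 'int_int'

'int_int'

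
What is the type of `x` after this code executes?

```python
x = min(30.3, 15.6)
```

min() of floats returns float

float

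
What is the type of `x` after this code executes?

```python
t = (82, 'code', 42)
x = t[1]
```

Index 1 of tuple is a str literal

str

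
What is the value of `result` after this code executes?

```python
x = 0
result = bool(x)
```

x = 0; result = False

False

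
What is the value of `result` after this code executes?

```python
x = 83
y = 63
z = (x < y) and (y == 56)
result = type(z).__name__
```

x is int; y is int; z is bool; result = 'bool'

'bool'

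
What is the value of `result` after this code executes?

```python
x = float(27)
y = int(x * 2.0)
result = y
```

x = 27.0; y = 54; result = 54

54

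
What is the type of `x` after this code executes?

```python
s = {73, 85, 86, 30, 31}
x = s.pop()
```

Popping from set[int] returns int

int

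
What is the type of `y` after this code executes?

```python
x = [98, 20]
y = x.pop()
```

list.pop() returns the popped element

int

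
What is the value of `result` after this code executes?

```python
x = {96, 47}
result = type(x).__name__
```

x is set; result = 'set'

'set'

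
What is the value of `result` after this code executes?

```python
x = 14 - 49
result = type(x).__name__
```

x is int; result = 'int'

'int'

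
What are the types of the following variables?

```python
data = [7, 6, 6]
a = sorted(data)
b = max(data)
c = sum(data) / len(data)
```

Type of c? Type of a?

int / int = float; sorted() returns list

float, list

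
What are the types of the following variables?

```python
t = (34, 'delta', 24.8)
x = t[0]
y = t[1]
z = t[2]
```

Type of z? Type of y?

tuple[2] is float; tuple[1] is str

float, str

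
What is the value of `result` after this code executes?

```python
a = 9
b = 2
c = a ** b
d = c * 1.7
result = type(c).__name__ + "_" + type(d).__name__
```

a is int; b is int; c is int; d is float; result = 'int_float'

'int_float'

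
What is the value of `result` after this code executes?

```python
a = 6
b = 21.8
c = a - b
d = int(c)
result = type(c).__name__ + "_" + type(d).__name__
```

a is int; b is float; c is float; d is int; result = 'float_int'

'float_int'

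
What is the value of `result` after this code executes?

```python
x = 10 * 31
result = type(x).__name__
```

x is int; result = 'int'

'int'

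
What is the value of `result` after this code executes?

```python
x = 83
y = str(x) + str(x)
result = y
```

x = 83; y = '8383'; result = '8383'

'8383'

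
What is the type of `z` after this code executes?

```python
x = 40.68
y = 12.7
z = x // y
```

float // float = float

float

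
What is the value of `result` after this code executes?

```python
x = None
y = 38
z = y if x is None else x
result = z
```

x = None; y = 38; z = 38; result = 38

38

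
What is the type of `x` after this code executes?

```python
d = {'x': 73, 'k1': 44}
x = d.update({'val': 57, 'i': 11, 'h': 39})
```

dict.update() returns None

NoneType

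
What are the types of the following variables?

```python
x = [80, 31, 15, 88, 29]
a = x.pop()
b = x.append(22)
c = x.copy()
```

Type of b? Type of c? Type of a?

append() returns None; copy() returns list; pop() returns element

NoneType, list, int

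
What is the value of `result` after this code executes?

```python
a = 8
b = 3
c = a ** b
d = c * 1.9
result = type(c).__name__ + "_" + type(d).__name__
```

a is int; b is int; c is int; d is float; result = 'int_float'

'int_float'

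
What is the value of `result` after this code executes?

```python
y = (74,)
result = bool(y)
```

y = (74,); result = True

True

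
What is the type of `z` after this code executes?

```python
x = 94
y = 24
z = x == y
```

Equality comparison returns bool

bool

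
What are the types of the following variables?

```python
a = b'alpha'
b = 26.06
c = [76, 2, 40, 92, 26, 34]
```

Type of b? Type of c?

b is assigned a number with a decimal point, so it is a float; c is assigned a list literal (square brackets)

float, list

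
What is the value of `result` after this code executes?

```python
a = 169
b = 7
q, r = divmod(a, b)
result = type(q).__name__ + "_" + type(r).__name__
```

a is int; b is int; q is int; r is int; result = 'int_int'

'int_int'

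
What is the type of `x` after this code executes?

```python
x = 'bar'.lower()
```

str.lower() returns str

str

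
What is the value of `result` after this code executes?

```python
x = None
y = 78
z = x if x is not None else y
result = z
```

x = None; y = 78; z = 78; result = 78

78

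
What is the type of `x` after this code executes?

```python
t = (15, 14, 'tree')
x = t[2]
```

Index 2 of tuple is a str literal

str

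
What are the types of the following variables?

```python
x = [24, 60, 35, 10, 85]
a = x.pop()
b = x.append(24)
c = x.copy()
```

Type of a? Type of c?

pop() returns element; copy() returns list

int, list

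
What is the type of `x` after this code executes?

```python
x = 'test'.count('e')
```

str.count() returns int

int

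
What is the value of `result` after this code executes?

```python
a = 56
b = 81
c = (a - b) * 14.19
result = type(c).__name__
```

a is int; b is int; c is float; result = 'float'

'float'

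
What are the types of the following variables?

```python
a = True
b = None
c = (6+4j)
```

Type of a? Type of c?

a is assigned the constant True, which has type bool; c is assigned (6+4j), an int plus an imaginary literal (j suffix), which evaluates to complex

bool, complex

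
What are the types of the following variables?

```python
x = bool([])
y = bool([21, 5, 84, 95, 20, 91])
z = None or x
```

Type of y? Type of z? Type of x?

bool() returns bool; None or bool returns the bool; bool() returns bool

bool, bool, bool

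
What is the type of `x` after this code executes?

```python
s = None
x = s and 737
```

'and' returns first falsy value (None)

NoneType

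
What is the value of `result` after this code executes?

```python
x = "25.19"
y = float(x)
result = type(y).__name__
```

x is str; y is float; result = 'float'

'float'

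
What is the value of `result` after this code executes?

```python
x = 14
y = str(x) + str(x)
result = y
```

x = 14; y = '1414'; result = '1414'

'1414'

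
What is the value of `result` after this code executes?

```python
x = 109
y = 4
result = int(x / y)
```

x = 109; y = 4; result = 27

27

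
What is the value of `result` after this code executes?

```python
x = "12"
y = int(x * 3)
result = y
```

x = '12'; y = 121212; result = 121212

121212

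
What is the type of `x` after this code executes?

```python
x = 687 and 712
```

'and' with truthy values returns last operand (int)

int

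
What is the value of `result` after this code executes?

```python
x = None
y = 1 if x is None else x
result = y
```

x = None; y = 1; result = 1

1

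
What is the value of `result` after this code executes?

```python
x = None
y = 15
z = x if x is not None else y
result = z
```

x = None; y = 15; z = 15; result = 15

15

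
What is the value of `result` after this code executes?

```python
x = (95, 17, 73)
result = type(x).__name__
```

x is tuple; result = 'tuple'

'tuple'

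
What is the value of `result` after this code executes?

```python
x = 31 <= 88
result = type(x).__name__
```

x is bool; result = 'bool'

'bool'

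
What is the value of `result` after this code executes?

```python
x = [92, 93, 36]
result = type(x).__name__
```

x is list; result = 'list'

'list'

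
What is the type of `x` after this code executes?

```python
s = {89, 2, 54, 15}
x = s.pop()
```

Popping from set[int] returns int

int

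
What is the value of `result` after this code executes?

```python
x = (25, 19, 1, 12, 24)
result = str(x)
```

x = (25, 19, 1, 12, 24); result = '(25, 19, 1, 12, 24)'

'(25, 19, 1, 12, 24)'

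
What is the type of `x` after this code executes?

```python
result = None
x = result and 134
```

'and' returns first falsy value (None)

NoneType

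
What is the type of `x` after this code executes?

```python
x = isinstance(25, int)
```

isinstance() returns bool

bool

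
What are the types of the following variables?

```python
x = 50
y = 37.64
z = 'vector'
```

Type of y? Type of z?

y is assigned a number with a decimal point, so it is a float; z is assigned a quoted string literal, so it is a str

float, str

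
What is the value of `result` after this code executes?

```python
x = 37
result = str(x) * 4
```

x = 37; result = '37373737'

'37373737'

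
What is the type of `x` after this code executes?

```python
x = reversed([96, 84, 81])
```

reversed() on a list returns list_reverseiterator

list_reverseiterator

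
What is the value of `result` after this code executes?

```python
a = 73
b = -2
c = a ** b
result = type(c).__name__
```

a is int; b is int; c is float; result = 'float'

'float'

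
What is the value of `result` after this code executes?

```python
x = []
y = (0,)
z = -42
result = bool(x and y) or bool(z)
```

x = []; y = (0,); z = -42; result = True

True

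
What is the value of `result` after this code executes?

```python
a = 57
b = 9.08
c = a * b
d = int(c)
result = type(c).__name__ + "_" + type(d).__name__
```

a is int; b is float; c is float; d is int; result = 'float_int'

'float_int'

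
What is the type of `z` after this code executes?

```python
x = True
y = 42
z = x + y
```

bool + int = int (bool is subclass of int)

int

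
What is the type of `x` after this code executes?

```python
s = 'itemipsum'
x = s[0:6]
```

Slicing a str returns str

str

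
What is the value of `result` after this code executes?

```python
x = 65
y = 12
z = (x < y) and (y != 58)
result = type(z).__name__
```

x is int; y is int; z is bool; result = 'bool'

'bool'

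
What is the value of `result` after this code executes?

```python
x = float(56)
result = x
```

x = 56.0; result = 56.0

56.0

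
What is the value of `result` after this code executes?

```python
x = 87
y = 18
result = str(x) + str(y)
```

x = 87; y = 18; result = '8718'

'8718'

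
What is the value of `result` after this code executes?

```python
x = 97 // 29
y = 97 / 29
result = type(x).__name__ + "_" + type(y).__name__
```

x is int; y is float; result = 'int_float'

'int_float'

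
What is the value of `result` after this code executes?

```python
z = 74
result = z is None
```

z = 74; result = False

False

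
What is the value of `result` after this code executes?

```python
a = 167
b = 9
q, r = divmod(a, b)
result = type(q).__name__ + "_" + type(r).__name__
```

a is int; b is int; q is int; r is int; result = 'int_int'

'int_int'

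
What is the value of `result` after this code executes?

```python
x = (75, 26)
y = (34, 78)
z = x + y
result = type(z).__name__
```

x is tuple; y is tuple; z is tuple; result = 'tuple'

'tuple'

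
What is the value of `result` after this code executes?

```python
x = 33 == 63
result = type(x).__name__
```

x is bool; result = 'bool'

'bool'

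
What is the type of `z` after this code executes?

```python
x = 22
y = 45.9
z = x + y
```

int + float = float

float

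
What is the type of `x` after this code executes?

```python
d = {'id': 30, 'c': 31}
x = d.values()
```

.values() returns dict_values view

dict_values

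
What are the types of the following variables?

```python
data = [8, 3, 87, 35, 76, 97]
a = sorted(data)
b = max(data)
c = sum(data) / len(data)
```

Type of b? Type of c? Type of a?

max of ints returns int; int / int = float; sorted() returns list

int, float, list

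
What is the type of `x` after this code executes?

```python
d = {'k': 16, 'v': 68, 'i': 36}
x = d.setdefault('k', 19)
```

dict.setdefault() returns the (existing or default) value

int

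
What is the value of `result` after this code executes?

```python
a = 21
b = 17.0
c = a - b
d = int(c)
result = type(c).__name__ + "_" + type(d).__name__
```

a is int; b is float; c is float; d is int; result = 'float_int'

'float_int'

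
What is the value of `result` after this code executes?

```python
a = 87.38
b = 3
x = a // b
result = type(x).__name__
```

a is float; b is int; x is float; result = 'float'

'float'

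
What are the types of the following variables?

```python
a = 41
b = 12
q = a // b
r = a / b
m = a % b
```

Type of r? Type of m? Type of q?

/ returns float; % of ints returns int; // returns int

float, int, int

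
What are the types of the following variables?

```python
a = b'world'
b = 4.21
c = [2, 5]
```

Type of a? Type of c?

a is assigned a bytes literal (b'...' prefix); c is assigned a list literal (square brackets)

bytes, list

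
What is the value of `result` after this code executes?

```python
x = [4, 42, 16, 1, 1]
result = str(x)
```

x = [4, 42, 16, 1, 1]; result = '[4, 42, 16, 1, 1]'

'[4, 42, 16, 1, 1]'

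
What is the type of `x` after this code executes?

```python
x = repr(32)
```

repr() returns str

str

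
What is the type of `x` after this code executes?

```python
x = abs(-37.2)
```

abs() of float returns float

float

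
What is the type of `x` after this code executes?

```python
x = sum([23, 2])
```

sum() of ints returns int

int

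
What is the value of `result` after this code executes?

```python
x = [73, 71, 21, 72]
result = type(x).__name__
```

x is list; result = 'list'

'list'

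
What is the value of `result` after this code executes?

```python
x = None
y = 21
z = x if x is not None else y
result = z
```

x = None; y = 21; z = 21; result = 21

21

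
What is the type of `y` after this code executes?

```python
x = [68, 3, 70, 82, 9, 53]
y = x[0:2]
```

Slicing a list returns a list

list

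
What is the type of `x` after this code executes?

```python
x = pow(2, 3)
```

pow(int, int) returns int

int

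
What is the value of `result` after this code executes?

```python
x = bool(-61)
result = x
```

x = True; result = True

True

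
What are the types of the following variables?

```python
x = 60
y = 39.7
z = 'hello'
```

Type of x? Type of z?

x is assigned a bare integer (no decimal point), so it is an int; z is assigned a quoted string literal, so it is a str

int, str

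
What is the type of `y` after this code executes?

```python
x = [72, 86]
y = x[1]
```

Indexing list[int] returns int

int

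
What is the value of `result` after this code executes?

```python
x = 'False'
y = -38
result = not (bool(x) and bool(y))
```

x = 'False'; y = -38; result = False

False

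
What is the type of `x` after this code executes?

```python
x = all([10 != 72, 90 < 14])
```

all() returns bool

bool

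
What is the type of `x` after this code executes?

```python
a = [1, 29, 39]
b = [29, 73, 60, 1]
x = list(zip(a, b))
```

list(zip()) returns a list of tuples

list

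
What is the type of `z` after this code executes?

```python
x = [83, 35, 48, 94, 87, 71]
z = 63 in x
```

'in' operator returns bool

bool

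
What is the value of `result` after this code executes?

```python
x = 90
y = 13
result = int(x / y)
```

x = 90; y = 13; result = 6

6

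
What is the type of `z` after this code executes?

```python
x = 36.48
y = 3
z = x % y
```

float % int = float

float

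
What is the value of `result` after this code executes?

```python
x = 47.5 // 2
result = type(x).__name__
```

x is float; result = 'float'

'float'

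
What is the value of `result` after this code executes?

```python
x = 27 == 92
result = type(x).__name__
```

x is bool; result = 'bool'

'bool'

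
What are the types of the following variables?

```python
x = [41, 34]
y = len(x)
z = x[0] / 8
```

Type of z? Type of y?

int / int = float; len() returns int

float, int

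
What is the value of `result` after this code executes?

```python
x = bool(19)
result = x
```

x = True; result = True

True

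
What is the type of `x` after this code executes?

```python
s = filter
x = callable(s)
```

callable() returns bool

bool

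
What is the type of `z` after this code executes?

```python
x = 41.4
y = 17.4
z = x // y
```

float // float = float

float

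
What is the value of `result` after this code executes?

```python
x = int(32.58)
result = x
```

x = 32; result = 32

32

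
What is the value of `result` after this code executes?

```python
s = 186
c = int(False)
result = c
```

s = 186; c = 0; result = 0

0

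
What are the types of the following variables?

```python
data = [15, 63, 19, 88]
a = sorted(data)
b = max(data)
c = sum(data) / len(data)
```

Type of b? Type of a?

max of ints returns int; sorted() returns list

int, list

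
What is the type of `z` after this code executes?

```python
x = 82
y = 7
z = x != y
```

Comparison returns bool

bool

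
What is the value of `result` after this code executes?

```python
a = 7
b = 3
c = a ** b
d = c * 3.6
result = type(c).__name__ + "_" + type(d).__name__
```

a is int; b is int; c is int; d is float; result = 'int_float'

'int_float'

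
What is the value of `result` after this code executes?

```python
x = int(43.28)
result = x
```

x = 43; result = 43

43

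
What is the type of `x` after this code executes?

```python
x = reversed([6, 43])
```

reversed() on a list returns list_reverseiterator

list_reverseiterator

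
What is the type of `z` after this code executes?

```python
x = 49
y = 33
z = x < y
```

Comparison returns bool

bool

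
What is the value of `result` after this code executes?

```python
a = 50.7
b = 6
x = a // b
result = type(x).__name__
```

a is float; b is int; x is float; result = 'float'

'float'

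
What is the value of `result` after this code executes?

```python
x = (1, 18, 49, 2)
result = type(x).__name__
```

x is tuple; result = 'tuple'

'tuple'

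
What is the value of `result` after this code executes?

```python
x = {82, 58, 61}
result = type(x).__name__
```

x is set; result = 'set'

'set'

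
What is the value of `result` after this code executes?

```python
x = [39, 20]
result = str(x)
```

x = [39, 20]; result = '[39, 20]'

'[39, 20]'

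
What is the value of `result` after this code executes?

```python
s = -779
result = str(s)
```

s = -779; result = '-779'

'-779'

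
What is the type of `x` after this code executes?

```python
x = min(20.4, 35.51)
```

min() of floats returns float

float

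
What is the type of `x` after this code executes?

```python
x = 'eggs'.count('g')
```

str.count() returns int

int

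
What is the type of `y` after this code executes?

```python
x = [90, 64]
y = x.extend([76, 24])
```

list.extend() returns None

NoneType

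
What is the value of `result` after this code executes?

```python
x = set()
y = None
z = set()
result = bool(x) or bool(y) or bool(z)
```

x = set(); y = None; z = set(); result = False

False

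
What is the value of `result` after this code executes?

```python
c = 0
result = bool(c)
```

c = 0; result = False

False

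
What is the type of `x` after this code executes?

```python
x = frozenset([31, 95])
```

frozenset() returns frozenset

frozenset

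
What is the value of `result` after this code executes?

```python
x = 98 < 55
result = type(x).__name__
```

x is bool; result = 'bool'

'bool'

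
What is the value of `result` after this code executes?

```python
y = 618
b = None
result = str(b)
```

y = 618; b = None; result = 'None'

'None'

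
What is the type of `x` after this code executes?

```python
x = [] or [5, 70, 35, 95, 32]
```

'or' returns first truthy value (list)

list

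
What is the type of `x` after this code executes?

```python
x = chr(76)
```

chr() returns str (single char)

str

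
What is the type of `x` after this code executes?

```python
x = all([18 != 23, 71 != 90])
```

all() returns bool

bool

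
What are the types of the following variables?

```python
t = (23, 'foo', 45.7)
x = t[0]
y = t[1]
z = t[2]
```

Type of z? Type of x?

tuple[2] is float; tuple[0] is int

float, int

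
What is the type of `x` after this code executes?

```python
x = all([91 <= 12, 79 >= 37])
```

all() returns bool

bool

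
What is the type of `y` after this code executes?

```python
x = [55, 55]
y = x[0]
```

Indexing list[int] returns int

int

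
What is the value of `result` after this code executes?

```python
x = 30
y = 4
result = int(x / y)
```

x = 30; y = 4; result = 7

7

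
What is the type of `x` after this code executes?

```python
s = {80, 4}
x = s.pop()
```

Popping from set[int] returns int

int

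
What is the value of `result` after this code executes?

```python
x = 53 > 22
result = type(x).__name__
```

x is bool; result = 'bool'

'bool'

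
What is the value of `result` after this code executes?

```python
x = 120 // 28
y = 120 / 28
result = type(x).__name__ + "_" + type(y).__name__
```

x is int; y is float; result = 'int_float'

'int_float'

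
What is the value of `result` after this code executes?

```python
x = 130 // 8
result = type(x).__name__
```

x is int; result = 'int'

'int'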